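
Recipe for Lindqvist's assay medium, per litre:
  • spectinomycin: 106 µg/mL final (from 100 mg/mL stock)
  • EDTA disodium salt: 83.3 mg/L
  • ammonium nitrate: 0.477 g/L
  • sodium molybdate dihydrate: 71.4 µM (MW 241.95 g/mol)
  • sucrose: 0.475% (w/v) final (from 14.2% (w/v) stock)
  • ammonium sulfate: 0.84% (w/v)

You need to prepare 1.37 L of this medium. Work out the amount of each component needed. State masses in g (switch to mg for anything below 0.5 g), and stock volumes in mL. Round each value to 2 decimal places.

Working volume: 1.37 L.
spectinomycin: dilute stock: 106 µg/mL × 1370 mL ÷ 100000 µg/mL = 1.45 mL
EDTA disodium salt: 83.3 mg/L × 1.37 L = 114.12 mg
ammonium nitrate: 0.477 g/L × 1.37 L = 0.65 g
sodium molybdate dihydrate: 71.4 µmol/L × 241.95 g/mol × 1.37 L ÷ 1000 = 23.67 mg
sucrose: C1V1 = C2V2 → 0.475% ÷ 14.2% × 1370 mL = 45.83 mL
ammonium sulfate: 0.84% w/v = 8.4 g/L → 8.4 × 1.37 L = 11.51 g

spectinomycin 1.45 mL; EDTA disodium salt 114.12 mg; ammonium nitrate 0.65 g; sodium molybdate dihydrate 23.67 mg; sucrose 45.83 mL; ammonium sulfate 11.51 g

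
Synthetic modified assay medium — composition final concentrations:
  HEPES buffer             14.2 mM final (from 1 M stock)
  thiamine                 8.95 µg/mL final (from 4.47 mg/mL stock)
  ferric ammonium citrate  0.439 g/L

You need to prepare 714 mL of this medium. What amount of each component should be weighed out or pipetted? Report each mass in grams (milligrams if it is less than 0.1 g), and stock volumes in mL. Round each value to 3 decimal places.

Scale factor relative to 1 L: 0.714.
HEPES buffer: dilute stock: 14.2 mM × 714 mL ÷ 1000 mM = 10.139 mL
thiamine: C1V1 = C2V2 → 8.95 µg/mL × 714 mL ÷ 4470 µg/mL = 1.430 mL
ferric ammonium citrate: 0.439 g/L × 0.714 L = 0.313 g

HEPES buffer 10.139 mL; thiamine 1.430 mL; ferric ammonium citrate 0.313 g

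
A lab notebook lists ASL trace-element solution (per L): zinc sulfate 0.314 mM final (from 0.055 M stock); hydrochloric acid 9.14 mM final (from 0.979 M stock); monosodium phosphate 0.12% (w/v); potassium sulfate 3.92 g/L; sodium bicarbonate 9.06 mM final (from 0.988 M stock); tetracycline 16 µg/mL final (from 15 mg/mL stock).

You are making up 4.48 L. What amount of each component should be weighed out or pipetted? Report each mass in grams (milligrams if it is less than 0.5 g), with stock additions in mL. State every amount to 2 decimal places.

zinc sulfate 25.58 mL; hydrochloric acid 41.83 mL; monosodium phosphate 5.38 g; potassium sulfate 17.56 g; sodium bicarbonate 41.08 mL; tetracycline 4.78 mL

Working volume: 4.48 L.
zinc sulfate: C1V1 = C2V2 → 0.314 mM × 4480 mL ÷ 55 mM = 25.58 mL
hydrochloric acid: C1V1 = C2V2 → 9.14 mM × 4480 mL ÷ 979 mM = 41.83 mL
monosodium phosphate: 0.12 g per 100 mL × 4480 mL ÷ 100 = 5.38 g
potassium sulfate: 3.92 g/L × 4.48 L = 17.56 g
sodium bicarbonate: V = C2·V2/C1 = 9.06 mM × 4480 mL ÷ 988 mM = 41.08 mL
tetracycline: V = C2·V2/C1 = 16 µg/mL × 4480 mL ÷ 15000 µg/mL = 4.78 mL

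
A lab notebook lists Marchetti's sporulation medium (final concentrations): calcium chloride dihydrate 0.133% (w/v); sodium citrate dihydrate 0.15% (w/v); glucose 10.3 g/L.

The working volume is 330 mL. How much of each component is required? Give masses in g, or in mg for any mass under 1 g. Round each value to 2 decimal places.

calcium chloride dihydrate 438.90 mg; sodium citrate dihydrate 495.00 mg; glucose 3.40 g

Target volume = 330 mL = 0.33 L.
calcium chloride dihydrate: 0.133 g per 100 mL × 330 mL ÷ 100 = 0.4389 g = 438.90 mg
sodium citrate dihydrate: 0.15% w/v = 1.5 g/L → 1.5 × 0.33 L = 0.495 g = 495.00 mg
glucose: 10.3 g/L × 0.33 L = 3.40 g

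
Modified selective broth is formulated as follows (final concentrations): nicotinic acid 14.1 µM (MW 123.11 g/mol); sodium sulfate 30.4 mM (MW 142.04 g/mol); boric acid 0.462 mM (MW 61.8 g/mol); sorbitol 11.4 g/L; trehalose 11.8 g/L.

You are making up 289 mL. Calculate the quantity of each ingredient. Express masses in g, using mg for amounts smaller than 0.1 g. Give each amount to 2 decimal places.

nicotinic acid 0.50 mg; sodium sulfate 1.25 g; boric acid 8.25 mg; sorbitol 3.29 g; trehalose 3.41 g

Target volume = 289 mL = 0.289 L.
nicotinic acid: 14.1 µmol/L × 123.11 g/mol × 0.289 L ÷ 1000 = 0.50 mg
sodium sulfate: 30.4 mmol/L × 142.04 g/mol × 0.289 L ÷ 1000 = 1.25 g
boric acid: 0.462 mmol/L × 61.8 mg/mmol × 0.289 L = 8.25 mg
sorbitol: 11.4 g/L × 0.289 L = 3.29 g
trehalose: 11.8 g/L × 0.289 L = 3.41 g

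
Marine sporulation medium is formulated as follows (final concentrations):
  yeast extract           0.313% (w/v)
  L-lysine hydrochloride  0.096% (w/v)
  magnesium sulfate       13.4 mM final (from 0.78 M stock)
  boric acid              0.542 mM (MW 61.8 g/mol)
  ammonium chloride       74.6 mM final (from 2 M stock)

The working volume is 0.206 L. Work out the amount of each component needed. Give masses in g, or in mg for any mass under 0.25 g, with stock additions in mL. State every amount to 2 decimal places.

yeast extract 0.64 g; L-lysine hydrochloride 197.76 mg; magnesium sulfate 3.54 mL; boric acid 6.90 mg; ammonium chloride 7.68 mL

Working volume: 0.206 L.
yeast extract: 0.313 g per 100 mL × 206 mL ÷ 100 = 0.64 g
L-lysine hydrochloride: 0.096 g per 100 mL × 206 mL ÷ 100 = 0.19776 g = 197.76 mg
magnesium sulfate: C1V1 = C2V2 → 13.4 mM × 206 mL ÷ 780 mM = 3.54 mL
boric acid: 0.542 mmol/L × 61.8 mg/mmol × 0.206 L = 6.90 mg
ammonium chloride: C1V1 = C2V2 → 74.6 mM × 206 mL ÷ 2000 mM = 7.68 mL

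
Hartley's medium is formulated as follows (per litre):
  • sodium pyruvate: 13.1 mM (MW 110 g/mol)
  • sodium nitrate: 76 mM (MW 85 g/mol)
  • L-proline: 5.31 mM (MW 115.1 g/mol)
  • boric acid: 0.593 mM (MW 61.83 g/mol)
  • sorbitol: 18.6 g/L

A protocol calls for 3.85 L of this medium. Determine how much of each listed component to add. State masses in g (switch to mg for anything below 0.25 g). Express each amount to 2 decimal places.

sodium pyruvate 5.55 g; sodium nitrate 24.87 g; L-proline 2.35 g; boric acid 141.16 mg; sorbitol 71.61 g

Scale factor relative to 1 L: 3.85.
sodium pyruvate: 13.1 mmol/L × 110 g/mol × 3.85 L ÷ 1000 = 5.55 g
sodium nitrate: 76 mmol/L × 85 g/mol × 3.85 L ÷ 1000 = 24.87 g
L-proline: 5.31 mmol/L × 115.1 g/mol × 3.85 L ÷ 1000 = 2.35 g
boric acid: 0.593 mmol/L × 61.83 mg/mmol × 3.85 L = 141.16 mg
sorbitol: 18.6 g/L × 3.85 L = 71.61 g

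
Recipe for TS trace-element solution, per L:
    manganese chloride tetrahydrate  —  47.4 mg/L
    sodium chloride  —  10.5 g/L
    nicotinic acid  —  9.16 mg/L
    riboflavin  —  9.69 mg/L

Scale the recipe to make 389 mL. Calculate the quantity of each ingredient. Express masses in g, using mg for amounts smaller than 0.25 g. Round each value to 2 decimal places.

manganese chloride tetrahydrate 18.44 mg; sodium chloride 4.08 g; nicotinic acid 3.56 mg; riboflavin 3.77 mg

Target volume = 389 mL = 0.389 L.
manganese chloride tetrahydrate: 47.4 mg/L × 0.389 L = 18.44 mg
sodium chloride: 10.5 g/L × 0.389 L = 4.08 g
nicotinic acid: 9.16 mg/L × 0.389 L = 3.56 mg
riboflavin: 9.69 mg/L × 0.389 L = 3.77 mg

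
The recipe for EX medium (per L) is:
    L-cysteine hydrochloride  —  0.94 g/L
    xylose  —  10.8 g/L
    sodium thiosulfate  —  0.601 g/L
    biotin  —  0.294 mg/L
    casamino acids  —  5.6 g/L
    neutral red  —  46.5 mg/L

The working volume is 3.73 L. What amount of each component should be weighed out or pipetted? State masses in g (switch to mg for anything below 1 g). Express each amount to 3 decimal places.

Scale factor relative to 1 L: 3.73.
L-cysteine hydrochloride: 0.94 g/L × 3.73 L = 3.506 g
xylose: 10.8 g/L × 3.73 L = 40.284 g
sodium thiosulfate: 0.601 g/L × 3.73 L = 2.242 g
biotin: 0.294 mg/L × 3.73 L = 1.097 mg
casamino acids: 5.6 g/L × 3.73 L = 20.888 g
neutral red: 46.5 mg/L × 3.73 L = 173.445 mg

L-cysteine hydrochloride 3.506 g; xylose 40.284 g; sodium thiosulfate 2.242 g; biotin 1.097 mg; casamino acids 20.888 g; neutral red 173.445 mg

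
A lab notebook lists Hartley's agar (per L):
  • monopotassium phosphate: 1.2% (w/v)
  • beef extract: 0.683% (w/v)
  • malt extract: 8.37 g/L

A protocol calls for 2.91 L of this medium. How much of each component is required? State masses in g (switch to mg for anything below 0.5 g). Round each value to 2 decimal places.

Scale factor relative to 1 L: 2.91.
monopotassium phosphate: 1.2 g per 100 mL × 2910 mL ÷ 100 = 34.92 g
beef extract: 0.683% w/v = 6.83 g/L → 6.83 × 2.91 L = 19.88 g
malt extract: 8.37 g/L × 2.91 L = 24.36 g

monopotassium phosphate 34.92 g; beef extract 19.88 g; malt extract 24.36 g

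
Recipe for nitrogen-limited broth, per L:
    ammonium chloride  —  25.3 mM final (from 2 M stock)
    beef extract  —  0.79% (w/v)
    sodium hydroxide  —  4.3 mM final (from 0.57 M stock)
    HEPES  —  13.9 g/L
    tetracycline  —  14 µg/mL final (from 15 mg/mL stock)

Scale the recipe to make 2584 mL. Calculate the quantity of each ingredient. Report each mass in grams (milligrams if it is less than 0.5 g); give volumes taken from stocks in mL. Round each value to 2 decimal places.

Working volume: 2584 mL = 2.584 L.
ammonium chloride: dilute stock: 25.3 mM × 2584 mL ÷ 2000 mM = 32.69 mL
beef extract: 0.79% w/v = 7.9 g/L → 7.9 × 2.584 L = 20.41 g
sodium hydroxide: C1V1 = C2V2 → 4.3 mM × 2584 mL ÷ 570 mM = 19.49 mL
HEPES: 13.9 g/L × 2.584 L = 35.92 g
tetracycline: V = C2·V2/C1 = 14 µg/mL × 2584 mL ÷ 15000 µg/mL = 2.41 mL

ammonium chloride 32.69 mL; beef extract 20.41 g; sodium hydroxide 19.49 mL; HEPES 35.92 g; tetracycline 2.41 mL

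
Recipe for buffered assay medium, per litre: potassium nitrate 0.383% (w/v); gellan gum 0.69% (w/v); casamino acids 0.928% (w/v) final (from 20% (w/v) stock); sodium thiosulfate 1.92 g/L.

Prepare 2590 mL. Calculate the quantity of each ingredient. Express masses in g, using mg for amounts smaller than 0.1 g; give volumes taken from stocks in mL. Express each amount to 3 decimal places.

Scale factor relative to 1 L: 2.59.
potassium nitrate: 0.383% w/v = 3.83 g/L → 3.83 × 2.59 L = 9.920 g
gellan gum: 0.69% w/v = 6.9 g/L → 6.9 × 2.59 L = 17.871 g
casamino acids: V = C2·V2/C1 = 0.928% ÷ 20% × 2590 mL = 120.176 mL
sodium thiosulfate: 1.92 g/L × 2.59 L = 4.973 g

potassium nitrate 9.920 g; gellan gum 17.871 g; casamino acids 120.176 mL; sodium thiosulfate 4.973 g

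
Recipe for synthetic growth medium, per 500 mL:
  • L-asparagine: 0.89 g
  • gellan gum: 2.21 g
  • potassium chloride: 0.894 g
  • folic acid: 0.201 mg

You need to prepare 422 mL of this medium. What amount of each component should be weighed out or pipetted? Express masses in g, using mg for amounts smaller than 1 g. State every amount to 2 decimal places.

L-asparagine 751.16 mg; gellan gum 1.87 g; potassium chloride 754.54 mg; folic acid 0.17 mg

Scale factor = 422 mL / 500 mL = 0.844.
L-asparagine: 0.89 g × (422 mL / 500 mL) = 0.75116 g = 751.16 mg
gellan gum: 2.21 g × (422 mL / 500 mL) = 1.87 g
potassium chloride: 0.894 g × (422 mL / 500 mL) = 0.754536 g = 754.54 mg
folic acid: 0.201 mg × (422 mL / 500 mL) = 0.17 mg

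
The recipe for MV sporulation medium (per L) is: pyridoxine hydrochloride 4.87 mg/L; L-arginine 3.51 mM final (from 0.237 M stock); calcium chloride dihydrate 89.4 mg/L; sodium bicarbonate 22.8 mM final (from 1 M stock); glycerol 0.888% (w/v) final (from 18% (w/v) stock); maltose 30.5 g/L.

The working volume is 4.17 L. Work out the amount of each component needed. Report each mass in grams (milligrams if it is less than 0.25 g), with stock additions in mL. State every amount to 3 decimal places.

pyridoxine hydrochloride 20.308 mg; L-arginine 61.758 mL; calcium chloride dihydrate 0.373 g; sodium bicarbonate 95.076 mL; glycerol 205.720 mL; maltose 127.185 g

Scale factor relative to 1 L: 4.17.
pyridoxine hydrochloride: 4.87 mg/L × 4.17 L = 20.308 mg
L-arginine: C1V1 = C2V2 → 3.51 mM × 4170 mL ÷ 237 mM = 61.758 mL
calcium chloride dihydrate: 89.4 mg/L × 4.17 L = 372.798 mg = 0.373 g
sodium bicarbonate: C1V1 = C2V2 → 22.8 mM × 4170 mL ÷ 1000 mM = 95.076 mL
glycerol: dilute stock: 0.888% ÷ 18% × 4170 mL = 205.720 mL
maltose: 30.5 g/L × 4.17 L = 127.185 g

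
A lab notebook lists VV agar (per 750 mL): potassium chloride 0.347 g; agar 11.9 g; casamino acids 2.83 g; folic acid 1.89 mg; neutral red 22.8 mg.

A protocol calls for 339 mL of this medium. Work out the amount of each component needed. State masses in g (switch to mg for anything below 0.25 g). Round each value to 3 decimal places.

Ratio of target to recipe volume: 339 / 750 = 0.452.
potassium chloride: 0.347 g × (339 mL / 750 mL) = 0.156844 g = 156.844 mg
agar: 11.9 g × (339 mL / 750 mL) = 5.379 g
casamino acids: 2.83 g × (339 mL / 750 mL) = 1.279 g
folic acid: 1.89 mg × (339 mL / 750 mL) = 0.854 mg
neutral red: 22.8 mg × (339 mL / 750 mL) = 10.306 mg

potassium chloride 156.844 mg; agar 5.379 g; casamino acids 1.279 g; folic acid 0.854 mg; neutral red 10.306 mg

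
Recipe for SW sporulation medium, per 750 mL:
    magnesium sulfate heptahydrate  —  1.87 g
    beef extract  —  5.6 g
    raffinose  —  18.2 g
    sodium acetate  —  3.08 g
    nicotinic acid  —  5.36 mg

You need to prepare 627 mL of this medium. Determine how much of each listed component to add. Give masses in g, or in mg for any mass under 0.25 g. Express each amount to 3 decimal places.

magnesium sulfate heptahydrate 1.563 g; beef extract 4.682 g; raffinose 15.215 g; sodium acetate 2.575 g; nicotinic acid 4.481 mg

Scale factor = 627 mL / 750 mL = 0.836.
magnesium sulfate heptahydrate: 1.87 g × (627 mL / 750 mL) = 1.563 g
beef extract: 5.6 g × (627 mL / 750 mL) = 4.682 g
raffinose: 18.2 g × (627 mL / 750 mL) = 15.215 g
sodium acetate: 3.08 g × (627 mL / 750 mL) = 2.575 g
nicotinic acid: 5.36 mg × (627 mL / 750 mL) = 4.481 mg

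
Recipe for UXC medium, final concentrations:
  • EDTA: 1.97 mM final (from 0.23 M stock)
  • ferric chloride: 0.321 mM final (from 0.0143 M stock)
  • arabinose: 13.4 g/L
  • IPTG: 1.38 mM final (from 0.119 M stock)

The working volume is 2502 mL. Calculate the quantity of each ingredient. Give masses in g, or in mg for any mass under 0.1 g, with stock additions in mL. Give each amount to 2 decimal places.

EDTA 21.43 mL; ferric chloride 56.16 mL; arabinose 33.53 g; IPTG 29.01 mL

Scale factor relative to 1 L: 2.502.
EDTA: dilute stock: 1.97 mM × 2502 mL ÷ 230 mM = 21.43 mL
ferric chloride: C1V1 = C2V2 → 0.321 mM × 2502 mL ÷ 14.3 mM = 56.16 mL
arabinose: 13.4 g/L × 2.502 L = 33.53 g
IPTG: dilute stock: 1.38 mM × 2502 mL ÷ 119 mM = 29.01 mL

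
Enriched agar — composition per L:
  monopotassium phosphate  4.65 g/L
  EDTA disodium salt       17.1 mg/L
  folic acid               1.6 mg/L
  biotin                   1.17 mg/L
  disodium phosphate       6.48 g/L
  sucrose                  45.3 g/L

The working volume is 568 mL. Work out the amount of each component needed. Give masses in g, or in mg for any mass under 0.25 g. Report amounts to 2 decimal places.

Scale factor relative to 1 L: 0.568.
monopotassium phosphate: 4.65 g/L × 0.568 L = 2.64 g
EDTA disodium salt: 17.1 mg/L × 0.568 L = 9.71 mg
folic acid: 1.6 mg/L × 0.568 L = 0.91 mg
biotin: 1.17 mg/L × 0.568 L = 0.66 mg
disodium phosphate: 6.48 g/L × 0.568 L = 3.68 g
sucrose: 45.3 g/L × 0.568 L = 25.73 g

monopotassium phosphate 2.64 g; EDTA disodium salt 9.71 mg; folic acid 0.91 mg; biotin 0.66 mg; disodium phosphate 3.68 g; sucrose 25.73 g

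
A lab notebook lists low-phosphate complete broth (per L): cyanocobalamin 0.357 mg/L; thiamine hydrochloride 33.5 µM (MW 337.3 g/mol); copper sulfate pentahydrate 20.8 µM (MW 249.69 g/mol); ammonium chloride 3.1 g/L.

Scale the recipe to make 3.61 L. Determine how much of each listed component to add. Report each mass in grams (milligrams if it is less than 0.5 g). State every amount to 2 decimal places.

cyanocobalamin 1.29 mg; thiamine hydrochloride 40.79 mg; copper sulfate pentahydrate 18.75 mg; ammonium chloride 11.19 g

Working volume: 3.61 L.
cyanocobalamin: 0.357 mg/L × 3.61 L = 1.29 mg
thiamine hydrochloride: 33.5 µmol/L × 337.3 g/mol × 3.61 L ÷ 1000 = 40.79 mg
copper sulfate pentahydrate: 20.8 µmol/L × 249.69 g/mol × 3.61 L ÷ 1000 = 18.75 mg
ammonium chloride: 3.1 g/L × 3.61 L = 11.19 g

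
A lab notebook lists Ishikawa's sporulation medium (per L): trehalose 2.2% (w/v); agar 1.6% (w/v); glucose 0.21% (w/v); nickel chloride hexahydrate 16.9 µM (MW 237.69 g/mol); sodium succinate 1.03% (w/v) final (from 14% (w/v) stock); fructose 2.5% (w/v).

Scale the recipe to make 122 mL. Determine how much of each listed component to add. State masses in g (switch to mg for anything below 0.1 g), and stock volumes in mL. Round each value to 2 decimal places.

trehalose 2.68 g; agar 1.95 g; glucose 0.26 g; nickel chloride hexahydrate 0.49 mg; sodium succinate 8.98 mL; fructose 3.05 g

Target volume = 122 mL = 0.122 L.
trehalose: 2.2% w/v = 22 g/L → 22 × 0.122 L = 2.68 g
agar: 1.6 g per 100 mL × 122 mL ÷ 100 = 1.95 g
glucose: 0.21 g per 100 mL × 122 mL ÷ 100 = 0.26 g
nickel chloride hexahydrate: 16.9 µmol/L × 237.69 g/mol × 0.122 L ÷ 1000 = 0.49 mg
sodium succinate: dilute stock: 1.03% ÷ 14% × 122 mL = 8.98 mL
fructose: 2.5 g per 100 mL × 122 mL ÷ 100 = 3.05 g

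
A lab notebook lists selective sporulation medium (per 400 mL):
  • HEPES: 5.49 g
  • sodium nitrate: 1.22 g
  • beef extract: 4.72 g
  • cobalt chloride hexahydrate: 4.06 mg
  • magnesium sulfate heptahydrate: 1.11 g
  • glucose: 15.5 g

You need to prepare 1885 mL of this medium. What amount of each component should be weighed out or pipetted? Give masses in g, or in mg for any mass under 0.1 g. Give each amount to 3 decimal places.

Scale factor = 1885 mL / 400 mL = 4.7125.
HEPES: 5.49 g × (1885 mL / 400 mL) = 25.872 g
sodium nitrate: 1.22 g × (1885 mL / 400 mL) = 5.749 g
beef extract: 4.72 g × (1885 mL / 400 mL) = 22.243 g
cobalt chloride hexahydrate: 4.06 mg × (1885 mL / 400 mL) = 19.133 mg
magnesium sulfate heptahydrate: 1.11 g × (1885 mL / 400 mL) = 5.231 g
glucose: 15.5 g × (1885 mL / 400 mL) = 73.044 g

HEPES 25.872 g; sodium nitrate 5.749 g; beef extract 22.243 g; cobalt chloride hexahydrate 19.133 mg; magnesium sulfate heptahydrate 5.231 g; glucose 73.044 g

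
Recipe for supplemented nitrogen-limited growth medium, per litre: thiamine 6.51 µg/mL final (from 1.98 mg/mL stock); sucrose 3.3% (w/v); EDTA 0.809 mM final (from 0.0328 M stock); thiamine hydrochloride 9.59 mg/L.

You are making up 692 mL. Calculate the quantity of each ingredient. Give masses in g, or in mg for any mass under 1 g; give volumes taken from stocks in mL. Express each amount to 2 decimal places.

thiamine 2.28 mL; sucrose 22.84 g; EDTA 17.07 mL; thiamine hydrochloride 6.64 mg

Scale factor relative to 1 L: 0.692.
thiamine: dilute stock: 6.51 µg/mL × 692 mL ÷ 1980 µg/mL = 2.28 mL
sucrose: 3.3 g per 100 mL × 692 mL ÷ 100 = 22.84 g
EDTA: dilute stock: 0.809 mM × 692 mL ÷ 32.8 mM = 17.07 mL
thiamine hydrochloride: 9.59 mg/L × 0.692 L = 6.64 mg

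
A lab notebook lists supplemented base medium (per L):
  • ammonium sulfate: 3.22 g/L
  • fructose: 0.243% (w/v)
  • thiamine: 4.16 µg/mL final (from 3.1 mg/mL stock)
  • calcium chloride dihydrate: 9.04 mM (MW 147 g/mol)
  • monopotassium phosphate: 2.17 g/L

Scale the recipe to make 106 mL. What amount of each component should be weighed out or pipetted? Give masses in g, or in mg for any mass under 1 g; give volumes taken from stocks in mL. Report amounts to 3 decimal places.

Target volume = 106 mL = 0.106 L.
ammonium sulfate: 3.22 g/L × 0.106 L = 0.34132 g = 341.320 mg
fructose: 0.243% w/v = 2.43 g/L → 2.43 × 0.106 L = 0.25758 g = 257.580 mg
thiamine: V = C2·V2/C1 = 4.16 µg/mL × 106 mL ÷ 3100 µg/mL = 0.142 mL
calcium chloride dihydrate: 9.04 mmol/L × 147 mg/mmol × 0.106 L = 140.861 mg
monopotassium phosphate: 2.17 g/L × 0.106 L = 0.23002 g = 230.020 mg

ammonium sulfate 341.320 mg; fructose 257.580 mg; thiamine 0.142 mL; calcium chloride dihydrate 140.861 mg; monopotassium phosphate 230.020 mg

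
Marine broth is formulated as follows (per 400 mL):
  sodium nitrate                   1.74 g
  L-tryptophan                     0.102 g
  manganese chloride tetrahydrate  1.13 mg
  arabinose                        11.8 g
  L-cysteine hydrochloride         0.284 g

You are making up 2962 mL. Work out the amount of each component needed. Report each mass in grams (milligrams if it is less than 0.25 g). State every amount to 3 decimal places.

Ratio of target to recipe volume: 2962 / 400 = 7.405.
sodium nitrate: 1.74 g × (2962 mL / 400 mL) = 12.885 g
L-tryptophan: 0.102 g × (2962 mL / 400 mL) = 0.755 g
manganese chloride tetrahydrate: 1.13 mg × (2962 mL / 400 mL) = 8.368 mg
arabinose: 11.8 g × (2962 mL / 400 mL) = 87.379 g
L-cysteine hydrochloride: 0.284 g × (2962 mL / 400 mL) = 2.103 g

sodium nitrate 12.885 g; L-tryptophan 0.755 g; manganese chloride tetrahydrate 8.368 mg; arabinose 87.379 g; L-cysteine hydrochloride 2.103 g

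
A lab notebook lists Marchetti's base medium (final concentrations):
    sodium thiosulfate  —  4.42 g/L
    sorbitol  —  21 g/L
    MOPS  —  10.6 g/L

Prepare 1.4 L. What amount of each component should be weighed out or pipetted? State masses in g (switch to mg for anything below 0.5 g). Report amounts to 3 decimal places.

sodium thiosulfate 6.188 g; sorbitol 29.400 g; MOPS 14.840 g

Scale factor relative to 1 L: 1.4.
sodium thiosulfate: 4.42 g/L × 1.4 L = 6.188 g
sorbitol: 21 g/L × 1.4 L = 29.400 g
MOPS: 10.6 g/L × 1.4 L = 14.840 g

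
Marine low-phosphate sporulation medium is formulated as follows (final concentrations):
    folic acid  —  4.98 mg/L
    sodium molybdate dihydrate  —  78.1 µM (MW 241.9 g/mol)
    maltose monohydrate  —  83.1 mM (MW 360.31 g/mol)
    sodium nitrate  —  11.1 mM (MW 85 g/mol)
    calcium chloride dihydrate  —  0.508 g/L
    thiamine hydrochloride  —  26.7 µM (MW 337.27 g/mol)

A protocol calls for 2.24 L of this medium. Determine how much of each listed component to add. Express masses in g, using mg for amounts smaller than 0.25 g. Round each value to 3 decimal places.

folic acid 11.155 mg; sodium molybdate dihydrate 42.319 mg; maltose monohydrate 67.070 g; sodium nitrate 2.113 g; calcium chloride dihydrate 1.138 g; thiamine hydrochloride 20.171 mg

Working volume: 2.24 L.
folic acid: 4.98 mg/L × 2.24 L = 11.155 mg
sodium molybdate dihydrate: 78.1 µmol/L × 241.9 g/mol × 2.24 L ÷ 1000 = 42.319 mg
maltose monohydrate: 83.1 mmol/L × 360.31 g/mol × 2.24 L ÷ 1000 = 67.070 g
sodium nitrate: 11.1 mmol/L × 85 g/mol × 2.24 L ÷ 1000 = 2.113 g
calcium chloride dihydrate: 0.508 g/L × 2.24 L = 1.138 g
thiamine hydrochloride: 26.7 µmol/L × 337.27 g/mol × 2.24 L ÷ 1000 = 20.171 mg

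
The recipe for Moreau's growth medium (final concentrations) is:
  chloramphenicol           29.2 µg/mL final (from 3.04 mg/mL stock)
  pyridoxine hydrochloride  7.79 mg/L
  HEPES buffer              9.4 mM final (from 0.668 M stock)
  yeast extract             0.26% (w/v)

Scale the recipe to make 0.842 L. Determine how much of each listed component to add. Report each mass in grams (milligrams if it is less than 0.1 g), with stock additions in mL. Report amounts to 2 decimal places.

Scale factor relative to 1 L: 0.842.
chloramphenicol: dilute stock: 29.2 µg/mL × 842 mL ÷ 3040 µg/mL = 8.09 mL
pyridoxine hydrochloride: 7.79 mg/L × 0.842 L = 6.56 mg
HEPES buffer: dilute stock: 9.4 mM × 842 mL ÷ 668 mM = 11.85 mL
yeast extract: 0.26% w/v = 2.6 g/L → 2.6 × 0.842 L = 2.19 g

chloramphenicol 8.09 mL; pyridoxine hydrochloride 6.56 mg; HEPES buffer 11.85 mL; yeast extract 2.19 g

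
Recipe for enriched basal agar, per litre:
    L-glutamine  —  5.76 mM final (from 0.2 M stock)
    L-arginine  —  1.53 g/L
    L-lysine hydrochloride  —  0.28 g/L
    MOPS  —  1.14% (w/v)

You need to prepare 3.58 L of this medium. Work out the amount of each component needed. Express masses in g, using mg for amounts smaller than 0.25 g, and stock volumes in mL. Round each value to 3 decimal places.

L-glutamine 103.104 mL; L-arginine 5.477 g; L-lysine hydrochloride 1.002 g; MOPS 40.812 g

Scale factor relative to 1 L: 3.58.
L-glutamine: C1V1 = C2V2 → 5.76 mM × 3580 mL ÷ 200 mM = 103.104 mL
L-arginine: 1.53 g/L × 3.58 L = 5.477 g
L-lysine hydrochloride: 0.28 g/L × 3.58 L = 1.002 g
MOPS: 1.14 g per 100 mL × 3580 mL ÷ 100 = 40.812 g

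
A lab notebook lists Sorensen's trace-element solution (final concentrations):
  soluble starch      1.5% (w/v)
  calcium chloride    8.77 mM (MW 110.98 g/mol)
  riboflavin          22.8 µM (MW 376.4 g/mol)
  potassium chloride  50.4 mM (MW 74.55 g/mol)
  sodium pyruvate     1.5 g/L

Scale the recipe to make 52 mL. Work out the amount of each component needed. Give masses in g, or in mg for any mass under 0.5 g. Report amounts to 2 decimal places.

Working volume: 52 mL = 0.052 L.
soluble starch: 1.5 g per 100 mL × 52 mL ÷ 100 = 0.78 g
calcium chloride: 8.77 mmol/L × 110.98 mg/mmol × 0.052 L = 50.61 mg
riboflavin: 22.8 µmol/L × 376.4 g/mol × 0.052 L ÷ 1000 = 0.45 mg
potassium chloride: 50.4 mmol/L × 74.55 mg/mmol × 0.052 L = 195.38 mg
sodium pyruvate: 1.5 g/L × 0.052 L = 0.078 g = 78.00 mg

soluble starch 0.78 g; calcium chloride 50.61 mg; riboflavin 0.45 mg; potassium chloride 195.38 mg; sodium pyruvate 78.00 mg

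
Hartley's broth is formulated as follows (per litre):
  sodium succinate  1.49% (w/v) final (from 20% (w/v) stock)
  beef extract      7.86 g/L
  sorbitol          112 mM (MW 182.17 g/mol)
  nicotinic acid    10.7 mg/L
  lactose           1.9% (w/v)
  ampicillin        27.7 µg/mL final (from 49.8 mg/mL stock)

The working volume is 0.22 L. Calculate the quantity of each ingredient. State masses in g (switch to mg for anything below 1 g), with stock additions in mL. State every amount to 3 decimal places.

Scale factor relative to 1 L: 0.22.
sodium succinate: V = C2·V2/C1 = 1.49% ÷ 20% × 220 mL = 16.390 mL
beef extract: 7.86 g/L × 0.22 L = 1.729 g
sorbitol: 112 mmol/L × 182.17 g/mol × 0.22 L ÷ 1000 = 4.489 g
nicotinic acid: 10.7 mg/L × 0.22 L = 2.354 mg
lactose: 1.9% w/v = 19 g/L → 19 × 0.22 L = 4.180 g
ampicillin: V = C2·V2/C1 = 27.7 µg/mL × 220 mL ÷ 49800 µg/mL = 0.122 mL

sodium succinate 16.390 mL; beef extract 1.729 g; sorbitol 4.489 g; nicotinic acid 2.354 mg; lactose 4.180 g; ampicillin 0.122 mL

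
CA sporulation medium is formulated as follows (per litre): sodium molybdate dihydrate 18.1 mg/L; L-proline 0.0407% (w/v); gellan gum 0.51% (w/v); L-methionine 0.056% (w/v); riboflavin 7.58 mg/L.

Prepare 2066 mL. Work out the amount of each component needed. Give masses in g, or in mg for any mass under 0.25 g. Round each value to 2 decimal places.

sodium molybdate dihydrate 37.39 mg; L-proline 0.84 g; gellan gum 10.54 g; L-methionine 1.16 g; riboflavin 15.66 mg

Target volume = 2066 mL = 2.066 L.
sodium molybdate dihydrate: 18.1 mg/L × 2.066 L = 37.39 mg
L-proline: 0.0407% w/v = 0.407 g/L → 0.407 × 2.066 L = 0.84 g
gellan gum: 0.51 g per 100 mL × 2066 mL ÷ 100 = 10.54 g
L-methionine: 0.056% w/v = 0.56 g/L → 0.56 × 2.066 L = 1.16 g
riboflavin: 7.58 mg/L × 2.066 L = 15.66 mg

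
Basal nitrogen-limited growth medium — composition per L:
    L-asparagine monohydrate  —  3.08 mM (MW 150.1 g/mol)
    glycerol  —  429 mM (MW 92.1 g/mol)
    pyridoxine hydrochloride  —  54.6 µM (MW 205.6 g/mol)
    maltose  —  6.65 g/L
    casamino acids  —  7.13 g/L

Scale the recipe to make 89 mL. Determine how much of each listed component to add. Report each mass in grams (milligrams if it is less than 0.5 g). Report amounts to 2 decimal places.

Target volume = 89 mL = 0.089 L.
L-asparagine monohydrate: 3.08 mmol/L × 150.1 mg/mmol × 0.089 L = 41.15 mg
glycerol: 429 mmol/L × 92.1 g/mol × 0.089 L ÷ 1000 = 3.52 g
pyridoxine hydrochloride: 54.6 µmol/L × 205.6 g/mol × 0.089 L ÷ 1000 = 1.00 mg
maltose: 6.65 g/L × 0.089 L = 0.59 g
casamino acids: 7.13 g/L × 0.089 L = 0.63 g

L-asparagine monohydrate 41.15 mg; glycerol 3.52 g; pyridoxine hydrochloride 1.00 mg; maltose 0.59 g; casamino acids 0.63 g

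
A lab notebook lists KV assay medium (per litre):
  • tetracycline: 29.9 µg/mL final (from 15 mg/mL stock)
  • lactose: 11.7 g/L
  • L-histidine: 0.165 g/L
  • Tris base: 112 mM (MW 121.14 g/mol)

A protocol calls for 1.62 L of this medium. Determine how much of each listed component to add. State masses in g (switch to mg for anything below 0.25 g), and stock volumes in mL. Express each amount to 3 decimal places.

tetracycline 3.229 mL; lactose 18.954 g; L-histidine 0.267 g; Tris base 21.980 g

Scale factor relative to 1 L: 1.62.
tetracycline: V = C2·V2/C1 = 29.9 µg/mL × 1620 mL ÷ 15000 µg/mL = 3.229 mL
lactose: 11.7 g/L × 1.62 L = 18.954 g
L-histidine: 0.165 g/L × 1.62 L = 0.267 g
Tris base: 112 mmol/L × 121.14 g/mol × 1.62 L ÷ 1000 = 21.980 g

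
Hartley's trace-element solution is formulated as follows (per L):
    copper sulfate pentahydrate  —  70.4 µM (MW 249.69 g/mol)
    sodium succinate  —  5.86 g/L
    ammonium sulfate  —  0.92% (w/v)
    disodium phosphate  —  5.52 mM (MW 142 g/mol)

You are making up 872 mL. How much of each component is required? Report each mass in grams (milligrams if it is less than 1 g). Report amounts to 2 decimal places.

Target volume = 872 mL = 0.872 L.
copper sulfate pentahydrate: 70.4 µmol/L × 249.69 g/mol × 0.872 L ÷ 1000 = 15.33 mg
sodium succinate: 5.86 g/L × 0.872 L = 5.11 g
ammonium sulfate: 0.92 g per 100 mL × 872 mL ÷ 100 = 8.02 g
disodium phosphate: 5.52 mmol/L × 142 mg/mmol × 0.872 L = 683.51 mg

copper sulfate pentahydrate 15.33 mg; sodium succinate 5.11 g; ammonium sulfate 8.02 g; disodium phosphate 683.51 mg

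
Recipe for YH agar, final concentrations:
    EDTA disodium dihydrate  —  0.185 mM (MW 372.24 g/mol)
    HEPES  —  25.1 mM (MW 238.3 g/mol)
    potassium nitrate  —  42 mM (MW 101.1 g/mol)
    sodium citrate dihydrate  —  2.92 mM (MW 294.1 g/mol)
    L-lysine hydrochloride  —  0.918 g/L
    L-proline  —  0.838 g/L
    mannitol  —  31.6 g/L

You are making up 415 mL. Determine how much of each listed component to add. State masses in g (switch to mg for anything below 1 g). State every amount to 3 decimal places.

EDTA disodium dihydrate 28.579 mg; HEPES 2.482 g; potassium nitrate 1.762 g; sodium citrate dihydrate 356.390 mg; L-lysine hydrochloride 380.970 mg; L-proline 347.770 mg; mannitol 13.114 g

Scale factor relative to 1 L: 0.415.
EDTA disodium dihydrate: 0.185 mmol/L × 372.24 mg/mmol × 0.415 L = 28.579 mg
HEPES: 25.1 mmol/L × 238.3 g/mol × 0.415 L ÷ 1000 = 2.482 g
potassium nitrate: 42 mmol/L × 101.1 g/mol × 0.415 L ÷ 1000 = 1.762 g
sodium citrate dihydrate: 2.92 mmol/L × 294.1 mg/mmol × 0.415 L = 356.390 mg
L-lysine hydrochloride: 0.918 g/L × 0.415 L = 0.38097 g = 380.970 mg
L-proline: 0.838 g/L × 0.415 L = 0.34777 g = 347.770 mg
mannitol: 31.6 g/L × 0.415 L = 13.114 g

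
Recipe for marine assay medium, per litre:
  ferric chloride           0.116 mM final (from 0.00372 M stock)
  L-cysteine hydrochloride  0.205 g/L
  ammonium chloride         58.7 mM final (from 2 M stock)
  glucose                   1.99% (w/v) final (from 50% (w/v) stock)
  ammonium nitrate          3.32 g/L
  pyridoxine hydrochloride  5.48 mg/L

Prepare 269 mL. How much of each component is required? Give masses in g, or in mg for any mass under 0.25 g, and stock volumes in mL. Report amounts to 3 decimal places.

Target volume = 269 mL = 0.269 L.
ferric chloride: C1V1 = C2V2 → 0.116 mM × 269 mL ÷ 3.72 mM = 8.388 mL
L-cysteine hydrochloride: 0.205 g/L × 0.269 L = 0.055145 g = 55.145 mg
ammonium chloride: dilute stock: 58.7 mM × 269 mL ÷ 2000 mM = 7.895 mL
glucose: C1V1 = C2V2 → 1.99% ÷ 50% × 269 mL = 10.706 mL
ammonium nitrate: 3.32 g/L × 0.269 L = 0.893 g
pyridoxine hydrochloride: 5.48 mg/L × 0.269 L = 1.474 mg

ferric chloride 8.388 mL; L-cysteine hydrochloride 55.145 mg; ammonium chloride 7.895 mL; glucose 10.706 mL; ammonium nitrate 0.893 g; pyridoxine hydrochloride 1.474 mg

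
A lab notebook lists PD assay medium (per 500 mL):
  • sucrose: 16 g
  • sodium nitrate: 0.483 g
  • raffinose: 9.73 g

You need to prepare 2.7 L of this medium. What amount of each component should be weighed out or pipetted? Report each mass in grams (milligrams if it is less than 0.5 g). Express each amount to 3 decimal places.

Scale factor = 2700 mL / 500 mL = 5.4.
sucrose: 16 g × (2700 mL / 500 mL) = 86.400 g
sodium nitrate: 0.483 g × (2700 mL / 500 mL) = 2.608 g
raffinose: 9.73 g × (2700 mL / 500 mL) = 52.542 g

sucrose 86.400 g; sodium nitrate 2.608 g; raffinose 52.542 g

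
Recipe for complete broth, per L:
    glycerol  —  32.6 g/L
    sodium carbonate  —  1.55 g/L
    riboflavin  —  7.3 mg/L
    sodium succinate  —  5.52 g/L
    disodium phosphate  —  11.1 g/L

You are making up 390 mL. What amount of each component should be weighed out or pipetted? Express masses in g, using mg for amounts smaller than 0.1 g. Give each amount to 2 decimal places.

glycerol 12.71 g; sodium carbonate 0.60 g; riboflavin 2.85 mg; sodium succinate 2.15 g; disodium phosphate 4.33 g

Working volume: 390 mL = 0.39 L.
glycerol: 32.6 g/L × 0.39 L = 12.71 g
sodium carbonate: 1.55 g/L × 0.39 L = 0.60 g
riboflavin: 7.3 mg/L × 0.39 L = 2.85 mg
sodium succinate: 5.52 g/L × 0.39 L = 2.15 g
disodium phosphate: 11.1 g/L × 0.39 L = 4.33 g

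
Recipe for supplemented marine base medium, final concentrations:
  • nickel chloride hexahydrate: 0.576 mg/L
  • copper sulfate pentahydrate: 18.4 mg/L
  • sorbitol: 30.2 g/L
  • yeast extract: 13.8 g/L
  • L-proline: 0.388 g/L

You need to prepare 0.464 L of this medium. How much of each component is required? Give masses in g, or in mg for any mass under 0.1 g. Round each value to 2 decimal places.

Working volume: 0.464 L.
nickel chloride hexahydrate: 0.576 mg/L × 0.464 L = 0.27 mg
copper sulfate pentahydrate: 18.4 mg/L × 0.464 L = 8.54 mg
sorbitol: 30.2 g/L × 0.464 L = 14.01 g
yeast extract: 13.8 g/L × 0.464 L = 6.40 g
L-proline: 0.388 g/L × 0.464 L = 0.18 g

nickel chloride hexahydrate 0.27 mg; copper sulfate pentahydrate 8.54 mg; sorbitol 14.01 g; yeast extract 6.40 g; L-proline 0.18 g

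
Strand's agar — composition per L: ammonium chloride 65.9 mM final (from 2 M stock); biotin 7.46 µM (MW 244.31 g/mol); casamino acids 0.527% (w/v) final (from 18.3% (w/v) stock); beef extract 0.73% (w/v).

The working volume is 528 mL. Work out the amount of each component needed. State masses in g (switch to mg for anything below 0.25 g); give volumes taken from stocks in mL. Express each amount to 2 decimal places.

ammonium chloride 17.40 mL; biotin 0.96 mg; casamino acids 15.21 mL; beef extract 3.85 g

Target volume = 528 mL = 0.528 L.
ammonium chloride: C1V1 = C2V2 → 65.9 mM × 528 mL ÷ 2000 mM = 17.40 mL
biotin: 7.46 µmol/L × 244.31 g/mol × 0.528 L ÷ 1000 = 0.96 mg
casamino acids: dilute stock: 0.527% ÷ 18.3% × 528 mL = 15.21 mL
beef extract: 0.73 g per 100 mL × 528 mL ÷ 100 = 3.85 g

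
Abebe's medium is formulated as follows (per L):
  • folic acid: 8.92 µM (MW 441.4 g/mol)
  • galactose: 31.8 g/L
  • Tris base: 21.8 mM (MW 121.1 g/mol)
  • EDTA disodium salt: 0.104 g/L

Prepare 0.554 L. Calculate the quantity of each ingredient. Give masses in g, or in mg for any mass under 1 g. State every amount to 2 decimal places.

folic acid 2.18 mg; galactose 17.62 g; Tris base 1.46 g; EDTA disodium salt 57.62 mg

Working volume: 0.554 L.
folic acid: 8.92 µmol/L × 441.4 g/mol × 0.554 L ÷ 1000 = 2.18 mg
galactose: 31.8 g/L × 0.554 L = 17.62 g
Tris base: 21.8 mmol/L × 121.1 g/mol × 0.554 L ÷ 1000 = 1.46 g
EDTA disodium salt: 0.104 g/L × 0.554 L = 0.057616 g = 57.62 mg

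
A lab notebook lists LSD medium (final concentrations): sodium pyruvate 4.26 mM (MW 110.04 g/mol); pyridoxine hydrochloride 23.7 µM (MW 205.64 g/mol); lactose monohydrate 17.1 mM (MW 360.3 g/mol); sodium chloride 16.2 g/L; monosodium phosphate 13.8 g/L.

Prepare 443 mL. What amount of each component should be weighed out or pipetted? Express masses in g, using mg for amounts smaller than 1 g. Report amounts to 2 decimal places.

sodium pyruvate 207.67 mg; pyridoxine hydrochloride 2.16 mg; lactose monohydrate 2.73 g; sodium chloride 7.18 g; monosodium phosphate 6.11 g

Scale factor relative to 1 L: 0.443.
sodium pyruvate: 4.26 mmol/L × 110.04 mg/mmol × 0.443 L = 207.67 mg
pyridoxine hydrochloride: 23.7 µmol/L × 205.64 g/mol × 0.443 L ÷ 1000 = 2.16 mg
lactose monohydrate: 17.1 mmol/L × 360.3 g/mol × 0.443 L ÷ 1000 = 2.73 g
sodium chloride: 16.2 g/L × 0.443 L = 7.18 g
monosodium phosphate: 13.8 g/L × 0.443 L = 6.11 g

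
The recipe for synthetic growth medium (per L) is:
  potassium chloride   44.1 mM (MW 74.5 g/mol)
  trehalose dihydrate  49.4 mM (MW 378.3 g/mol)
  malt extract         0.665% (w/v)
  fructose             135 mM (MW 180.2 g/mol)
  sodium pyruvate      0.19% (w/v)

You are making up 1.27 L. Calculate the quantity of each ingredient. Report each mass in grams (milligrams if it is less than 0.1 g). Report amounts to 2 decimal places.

potassium chloride 4.17 g; trehalose dihydrate 23.73 g; malt extract 8.45 g; fructose 30.90 g; sodium pyruvate 2.41 g

Working volume: 1.27 L.
potassium chloride: 44.1 mmol/L × 74.5 g/mol × 1.27 L ÷ 1000 = 4.17 g
trehalose dihydrate: 49.4 mmol/L × 378.3 g/mol × 1.27 L ÷ 1000 = 23.73 g
malt extract: 0.665% w/v = 6.65 g/L → 6.65 × 1.27 L = 8.45 g
fructose: 135 mmol/L × 180.2 g/mol × 1.27 L ÷ 1000 = 30.90 g
sodium pyruvate: 0.19 g per 100 mL × 1270 mL ÷ 100 = 2.41 g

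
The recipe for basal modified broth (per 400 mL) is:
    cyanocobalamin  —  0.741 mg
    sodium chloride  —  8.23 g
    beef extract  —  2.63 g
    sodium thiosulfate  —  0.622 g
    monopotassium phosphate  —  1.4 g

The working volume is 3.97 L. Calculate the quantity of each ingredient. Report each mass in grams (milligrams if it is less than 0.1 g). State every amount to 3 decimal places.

Scale factor = 3970 mL / 400 mL = 9.925.
cyanocobalamin: 0.741 mg × (3970 mL / 400 mL) = 7.354 mg
sodium chloride: 8.23 g × (3970 mL / 400 mL) = 81.683 g
beef extract: 2.63 g × (3970 mL / 400 mL) = 26.103 g
sodium thiosulfate: 0.622 g × (3970 mL / 400 mL) = 6.173 g
monopotassium phosphate: 1.4 g × (3970 mL / 400 mL) = 13.895 g

cyanocobalamin 7.354 mg; sodium chloride 81.683 g; beef extract 26.103 g; sodium thiosulfate 6.173 g; monopotassium phosphate 13.895 g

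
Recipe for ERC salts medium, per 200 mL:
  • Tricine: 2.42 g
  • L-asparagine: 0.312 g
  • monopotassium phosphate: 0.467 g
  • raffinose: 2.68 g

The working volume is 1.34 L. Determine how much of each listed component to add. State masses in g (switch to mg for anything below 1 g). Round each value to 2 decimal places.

Scale factor = 1340 mL / 200 mL = 6.7.
Tricine: 2.42 g × (1340 mL / 200 mL) = 16.21 g
L-asparagine: 0.312 g × (1340 mL / 200 mL) = 2.09 g
monopotassium phosphate: 0.467 g × (1340 mL / 200 mL) = 3.13 g
raffinose: 2.68 g × (1340 mL / 200 mL) = 17.96 g

Tricine 16.21 g; L-asparagine 2.09 g; monopotassium phosphate 3.13 g; raffinose 17.96 g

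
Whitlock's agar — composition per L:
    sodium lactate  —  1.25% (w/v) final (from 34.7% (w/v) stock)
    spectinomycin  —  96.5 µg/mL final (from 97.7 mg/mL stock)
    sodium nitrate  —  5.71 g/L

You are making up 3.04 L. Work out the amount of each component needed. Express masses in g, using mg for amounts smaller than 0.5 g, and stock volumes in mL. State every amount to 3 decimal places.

Working volume: 3.04 L.
sodium lactate: dilute stock: 1.25% ÷ 34.7% × 3040 mL = 109.510 mL
spectinomycin: C1V1 = C2V2 → 96.5 µg/mL × 3040 mL ÷ 97700 µg/mL = 3.003 mL
sodium nitrate: 5.71 g/L × 3.04 L = 17.358 g

sodium lactate 109.510 mL; spectinomycin 3.003 mL; sodium nitrate 17.358 g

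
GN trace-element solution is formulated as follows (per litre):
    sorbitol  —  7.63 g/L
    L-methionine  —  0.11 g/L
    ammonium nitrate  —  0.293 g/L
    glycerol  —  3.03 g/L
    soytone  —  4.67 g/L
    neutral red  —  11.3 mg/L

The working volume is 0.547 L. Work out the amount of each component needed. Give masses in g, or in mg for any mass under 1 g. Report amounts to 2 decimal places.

sorbitol 4.17 g; L-methionine 60.17 mg; ammonium nitrate 160.27 mg; glycerol 1.66 g; soytone 2.55 g; neutral red 6.18 mg

Working volume: 0.547 L.
sorbitol: 7.63 g/L × 0.547 L = 4.17 g
L-methionine: 0.11 g/L × 0.547 L = 0.06017 g = 60.17 mg
ammonium nitrate: 0.293 g/L × 0.547 L = 0.160271 g = 160.27 mg
glycerol: 3.03 g/L × 0.547 L = 1.66 g
soytone: 4.67 g/L × 0.547 L = 2.55 g
neutral red: 11.3 mg/L × 0.547 L = 6.18 mg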